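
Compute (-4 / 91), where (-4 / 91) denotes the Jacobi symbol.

Reduce the numerator: -4 ≡ 87 (mod 91), so (-4 / 91) = (87 / 91).
Both 87 ≡ 3 and 91 ≡ 3 (mod 4), so reciprocity gives (87 / 91) = -(91 / 87). Reduce: 91 ≡ 4 (mod 87). Now have -(4 / 87).
Factor out 2: 4 = 2^2. Since 87 ≡ 7 (mod 8), (2 / 87) = +1, and (2 / 87)^2 = +1. Now have -(1 / 87).
(1 / 87) = 1. Collecting the sign factors: -1.

-1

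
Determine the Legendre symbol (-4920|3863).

1

(-4920|3863)
  = (2806|3863)    [-4920 ≡ 2806 mod 3863]
  = (1403|3863)    [3863 ≡ 7 mod 8 ⇒ (2|3863) = +1]
  = -(3863|1403)    [QR: both ≡ 3 mod 4, sign flips]
  = -(1057|1403)    [3863 ≡ 1057 mod 1403]
  = -(1403|1057)    [QR: 1057 ≡ 1 mod 4, sign kept]
  = -(346|1057)    [1403 ≡ 346 mod 1057]
  = -(173|1057)    [1057 ≡ 1 mod 8 ⇒ (2|1057) = +1]
  = -(1057|173)    [QR: 173 ≡ 1 mod 4, sign kept]
  = -(19|173)    [1057 ≡ 19 mod 173]
  = -(173|19)    [QR: 173 ≡ 1 mod 4, sign kept]
  = -(2|19)    [173 ≡ 2 mod 19]
  = (1|19)    [19 ≡ 3 mod 8 ⇒ (2|19) = -1]
  = 1    [(1|19) = 1]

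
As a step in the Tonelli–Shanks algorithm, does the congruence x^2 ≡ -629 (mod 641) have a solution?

(-629/641)
  = (629/641)    [641 ≡ 1 mod 4 ⇒ (-1/641) = +1]
  = (641/629)    [QR: 629 ≡ 1 mod 4, sign kept]
  = (12/629)    [641 ≡ 12 mod 629]
  = (3/629)    [629 ≡ 5 mod 8 ⇒ (2/629)^2 = +1]
  = (629/3)    [QR: 629 ≡ 1 mod 4, sign kept]
  = (2/3)    [629 ≡ 2 mod 3]
  = -(1/3)    [3 ≡ 3 mod 8 ⇒ (2/3) = -1]
  = -1    [(1/3) = 1]
(-629/641) = -1, and 641 is prime, so -629 is not a quadratic residue mod 641.

no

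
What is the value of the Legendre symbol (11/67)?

-1

(11/67)
  = -(67/11)    [QR: both ≡ 3 mod 4, sign flips]
  = -(1/11)    [67 ≡ 1 mod 11]
  = -1    [(1/11) = 1]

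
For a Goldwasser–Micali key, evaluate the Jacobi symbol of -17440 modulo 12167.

Reduce the numerator: -17440 ≡ 6894 (mod 12167), so (-17440/12167) = (6894/12167).
Factor out 2: 6894 = 2·3447. Since 12167 ≡ 7 (mod 8), (2/12167) = +1. Now have (3447/12167).
Both 3447 ≡ 3 and 12167 ≡ 3 (mod 4), so reciprocity gives (3447/12167) = -(12167/3447). Reduce: 12167 ≡ 1826 (mod 3447). Now have -(1826/3447).
Factor out 2: 1826 = 2·913. Since 3447 ≡ 7 (mod 8), (2/3447) = +1. Now have -(913/3447).
913 ≡ 1 (mod 4), so quadratic reciprocity gives (913/3447) = (3447/913). Reduce: 3447 ≡ 708 (mod 913). Now have -(708/913).
Factor out 2: 708 = 2^2·177. Since 913 ≡ 1 (mod 8), (2/913) = +1, and (2/913)^2 = +1. Now have -(177/913).
177 ≡ 1 (mod 4), so quadratic reciprocity gives (177/913) = (913/177). Reduce: 913 ≡ 28 (mod 177). Now have -(28/177).
Factor out 2: 28 = 2^2·7. Since 177 ≡ 1 (mod 8), (2/177) = +1, and (2/177)^2 = +1. Now have -(7/177).
177 ≡ 1 (mod 4), so quadratic reciprocity gives (7/177) = (177/7). Reduce: 177 ≡ 2 (mod 7). Now have -(2/7).
Factor out 2: 2 = 2. Since 7 ≡ 7 (mod 8), (2/7) = +1. Now have -(1/7).
(1/7) = 1. Collecting the sign factors: -1.

-1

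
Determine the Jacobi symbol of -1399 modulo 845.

1

Reduce the numerator: -1399 ≡ 291 (mod 845), so (-1399 / 845) = (291 / 845).
845 ≡ 1 (mod 4), so quadratic reciprocity gives (291 / 845) = (845 / 291). Reduce: 845 ≡ 263 (mod 291). Now have (263 / 291).
Both 263 ≡ 3 and 291 ≡ 3 (mod 4), so reciprocity gives (263 / 291) = -(291 / 263). Reduce: 291 ≡ 28 (mod 263). Now have -(28 / 263).
Factor out 2: 28 = 2^2·7. Since 263 ≡ 7 (mod 8), (2 / 263) = +1, and (2 / 263)^2 = +1. Now have -(7 / 263).
Both 7 ≡ 3 and 263 ≡ 3 (mod 4), so reciprocity gives (7 / 263) = -(263 / 7). Reduce: 263 ≡ 4 (mod 7). Now have (4 / 7).
Factor out 2: 4 = 2^2. Since 7 ≡ 7 (mod 8), (2 / 7) = +1, and (2 / 7)^2 = +1. Now have (1 / 7).
(1 / 7) = 1. Collecting the sign factors: 1.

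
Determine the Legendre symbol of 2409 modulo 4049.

1

2409 ≡ 1 (mod 4), so quadratic reciprocity gives (2409|4049) = (4049|2409). Reduce: 4049 ≡ 1640 (mod 2409). Now have (1640|2409).
Factor out 2: 1640 = 2^3·205. Since 2409 ≡ 1 (mod 8), (2|2409) = +1, and (2|2409)^3 = +1. Now have (205|2409).
205 ≡ 1 (mod 4), so quadratic reciprocity gives (205|2409) = (2409|205). Reduce: 2409 ≡ 154 (mod 205). Now have (154|205).
Factor out 2: 154 = 2·77. Since 205 ≡ 5 (mod 8), (2|205) = -1. Now have -(77|205).
77 ≡ 1 (mod 4), so quadratic reciprocity gives (77|205) = (205|77). Reduce: 205 ≡ 51 (mod 77). Now have -(51|77).
77 ≡ 1 (mod 4), so quadratic reciprocity gives (51|77) = (77|51). Reduce: 77 ≡ 26 (mod 51). Now have -(26|51).
Factor out 2: 26 = 2·13. Since 51 ≡ 3 (mod 8), (2|51) = -1. Now have (13|51).
13 ≡ 1 (mod 4), so quadratic reciprocity gives (13|51) = (51|13). Reduce: 51 ≡ 12 (mod 13). Now have (12|13).
Factor out 2: 12 = 2^2·3. Since 13 ≡ 5 (mod 8), (2|13) = -1, and (2|13)^2 = +1. Now have (3|13).
13 ≡ 1 (mod 4), so quadratic reciprocity gives (3|13) = (13|3). Reduce: 13 ≡ 1 (mod 3). Now have (1|3).
(1|3) = 1. Collecting the sign factors: 1.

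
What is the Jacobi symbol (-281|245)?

1

Reduce the numerator: -281 ≡ 209 (mod 245), so (-281|245) = (209|245).
209 ≡ 1 (mod 4), so quadratic reciprocity gives (209|245) = (245|209). Reduce: 245 ≡ 36 (mod 209). Now have (36|209).
Factor out 2: 36 = 2^2·9. Since 209 ≡ 1 (mod 8), (2|209) = +1, and (2|209)^2 = +1. Now have (9|209).
9 ≡ 1 (mod 4), so quadratic reciprocity gives (9|209) = (209|9). Reduce: 209 ≡ 2 (mod 9). Now have (2|9).
Factor out 2: 2 = 2. Since 9 ≡ 1 (mod 8), (2|9) = +1. Now have (1|9).
(1|9) = 1. Collecting the sign factors: 1.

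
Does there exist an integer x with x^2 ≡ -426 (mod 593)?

Pull out -1: (-426/593) = (-1/593)·(426/593). Since 593 ≡ 1 (mod 4), (-1/593) = +1. Now have (426/593).
Factor out 2: 426 = 2·213. Since 593 ≡ 1 (mod 8), (2/593) = +1. Now have (213/593).
213 ≡ 1 (mod 4), so quadratic reciprocity gives (213/593) = (593/213). Reduce: 593 ≡ 167 (mod 213). Now have (167/213).
213 ≡ 1 (mod 4), so quadratic reciprocity gives (167/213) = (213/167). Reduce: 213 ≡ 46 (mod 167). Now have (46/167).
Factor out 2: 46 = 2·23. Since 167 ≡ 7 (mod 8), (2/167) = +1. Now have (23/167).
Both 23 ≡ 3 and 167 ≡ 3 (mod 4), so reciprocity gives (23/167) = -(167/23). Reduce: 167 ≡ 6 (mod 23). Now have -(6/23).
Factor out 2: 6 = 2·3. Since 23 ≡ 7 (mod 8), (2/23) = +1. Now have -(3/23).
Both 3 ≡ 3 and 23 ≡ 3 (mod 4), so reciprocity gives (3/23) = -(23/3). Reduce: 23 ≡ 2 (mod 3). Now have (2/3).
Factor out 2: 2 = 2. Since 3 ≡ 3 (mod 8), (2/3) = -1. Now have -(1/3).
(1/3) = 1. Collecting the sign factors: -1.
The Legendre symbol is -1, so x^2 ≡ -426 (mod 593) has no solution.

no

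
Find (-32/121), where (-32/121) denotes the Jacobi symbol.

1

(-32/121)
  = (89/121)    [-32 ≡ 89 mod 121]
  = (121/89)    [QR: 89 ≡ 1 mod 4, sign kept]
  = (32/89)    [121 ≡ 32 mod 89]
  = (1/89)    [89 ≡ 1 mod 8 ⇒ (2/89)^5 = +1]
  = 1    [(1/89) = 1]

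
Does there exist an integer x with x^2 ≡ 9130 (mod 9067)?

(9130/9067)
  = (63/9067)    [9130 ≡ 63 mod 9067]
  = -(9067/63)    [QR: both ≡ 3 mod 4, sign flips]
  = -(58/63)    [9067 ≡ 58 mod 63]
  = -(29/63)    [63 ≡ 7 mod 8 ⇒ (2/63) = +1]
  = -(63/29)    [QR: 29 ≡ 1 mod 4, sign kept]
  = -(5/29)    [63 ≡ 5 mod 29]
  = -(29/5)    [QR: 5 ≡ 1 mod 4, sign kept]
  = -(4/5)    [29 ≡ 4 mod 5]
  = -(1/5)    [5 ≡ 5 mod 8 ⇒ (2/5)^2 = +1]
  = -1    [(1/5) = 1]
(9130/9067) = -1, and 9067 is prime, so 9130 is not a quadratic residue mod 9067.

no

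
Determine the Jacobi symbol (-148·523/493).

1

By multiplicativity, (-148·523/493) = (-148/493)·(523/493).
First factor (-148/493):
(-148/493)
  = (345/493)    [-148 ≡ 345 mod 493]
  = (493/345)    [QR: 345 ≡ 1 mod 4, sign kept]
  = (148/345)    [493 ≡ 148 mod 345]
  = (37/345)    [345 ≡ 1 mod 8 ⇒ (2/345)^2 = +1]
  = (345/37)    [QR: 37 ≡ 1 mod 4, sign kept]
  = (12/37)    [345 ≡ 12 mod 37]
  = (3/37)    [37 ≡ 5 mod 8 ⇒ (2/37)^2 = +1]
  = (37/3)    [QR: 37 ≡ 1 mod 4, sign kept]
  = (1/3)    [37 ≡ 1 mod 3]
  = 1    [(1/3) = 1]
Second factor (523/493):
(523/493)
  = (30/493)    [523 ≡ 30 mod 493]
  = -(15/493)    [493 ≡ 5 mod 8 ⇒ (2/493) = -1]
  = -(493/15)    [QR: 493 ≡ 1 mod 4, sign kept]
  = -(13/15)    [493 ≡ 13 mod 15]
  = -(15/13)    [QR: 13 ≡ 1 mod 4, sign kept]
  = -(2/13)    [15 ≡ 2 mod 13]
  = (1/13)    [13 ≡ 5 mod 8 ⇒ (2/13) = -1]
  = 1    [(1/13) = 1]
Product: (1)·(1) = 1.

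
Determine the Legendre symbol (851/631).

-1

Reduce the numerator: 851 ≡ 220 (mod 631), so (851/631) = (220/631).
Factor out 2: 220 = 2^2·55. Since 631 ≡ 7 (mod 8), (2/631) = +1, and (2/631)^2 = +1. Now have (55/631).
Both 55 ≡ 3 and 631 ≡ 3 (mod 4), so reciprocity gives (55/631) = -(631/55). Reduce: 631 ≡ 26 (mod 55). Now have -(26/55).
Factor out 2: 26 = 2·13. Since 55 ≡ 7 (mod 8), (2/55) = +1. Now have -(13/55).
13 ≡ 1 (mod 4), so quadratic reciprocity gives (13/55) = (55/13). Reduce: 55 ≡ 3 (mod 13). Now have -(3/13).
13 ≡ 1 (mod 4), so quadratic reciprocity gives (3/13) = (13/3). Reduce: 13 ≡ 1 (mod 3). Now have -(1/3).
(1/3) = 1. Collecting the sign factors: -1.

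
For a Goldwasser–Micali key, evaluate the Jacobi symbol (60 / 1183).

(60 / 1183)
  = (15 / 1183)    [1183 ≡ 7 mod 8 ⇒ (2 / 1183)^2 = +1]
  = -(1183 / 15)    [QR: both ≡ 3 mod 4, sign flips]
  = -(13 / 15)    [1183 ≡ 13 mod 15]
  = -(15 / 13)    [QR: 13 ≡ 1 mod 4, sign kept]
  = -(2 / 13)    [15 ≡ 2 mod 13]
  = (1 / 13)    [13 ≡ 5 mod 8 ⇒ (2 / 13) = -1]
  = 1    [(1 / 13) = 1]

1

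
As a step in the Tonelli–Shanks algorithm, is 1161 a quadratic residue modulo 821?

no

Reduce the numerator: 1161 ≡ 340 (mod 821), so (1161/821) = (340/821).
Factor out 2: 340 = 2^2·85. Since 821 ≡ 5 (mod 8), (2/821) = -1, and (2/821)^2 = +1. Now have (85/821).
85 ≡ 1 (mod 4), so quadratic reciprocity gives (85/821) = (821/85). Reduce: 821 ≡ 56 (mod 85). Now have (56/85).
Factor out 2: 56 = 2^3·7. Since 85 ≡ 5 (mod 8), (2/85) = -1, and (2/85)^3 = -1. Now have -(7/85).
85 ≡ 1 (mod 4), so quadratic reciprocity gives (7/85) = (85/7). Reduce: 85 ≡ 1 (mod 7). Now have -(1/7).
(1/7) = 1. Collecting the sign factors: -1.
(1161/821) = -1, and 821 is prime, so 1161 is not a quadratic residue mod 821.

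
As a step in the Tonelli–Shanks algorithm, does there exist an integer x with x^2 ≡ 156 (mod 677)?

(156|677)
  = (39|677)    [677 ≡ 5 mod 8 ⇒ (2|677)^2 = +1]
  = (677|39)    [QR: 677 ≡ 1 mod 4, sign kept]
  = (14|39)    [677 ≡ 14 mod 39]
  = (7|39)    [39 ≡ 7 mod 8 ⇒ (2|39) = +1]
  = -(39|7)    [QR: both ≡ 3 mod 4, sign flips]
  = -(4|7)    [39 ≡ 4 mod 7]
  = -(1|7)    [7 ≡ 7 mod 8 ⇒ (2|7)^2 = +1]
  = -1    [(1|7) = 1]
The Legendre symbol is -1, so x^2 ≡ 156 (mod 677) has no solution.

no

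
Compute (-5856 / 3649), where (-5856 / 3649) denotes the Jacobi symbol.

(-5856 / 3649)
  = (1442 / 3649)    [-5856 ≡ 1442 mod 3649]
  = (721 / 3649)    [3649 ≡ 1 mod 8 ⇒ (2 / 3649) = +1]
  = (3649 / 721)    [QR: 721 ≡ 1 mod 4, sign kept]
  = (44 / 721)    [3649 ≡ 44 mod 721]
  = (11 / 721)    [721 ≡ 1 mod 8 ⇒ (2 / 721)^2 = +1]
  = (721 / 11)    [QR: 721 ≡ 1 mod 4, sign kept]
  = (6 / 11)    [721 ≡ 6 mod 11]
  = -(3 / 11)    [11 ≡ 3 mod 8 ⇒ (2 / 11) = -1]
  = (11 / 3)    [QR: both ≡ 3 mod 4, sign flips]
  = (2 / 3)    [11 ≡ 2 mod 3]
  = -(1 / 3)    [3 ≡ 3 mod 8 ⇒ (2 / 3) = -1]
  = -1    [(1 / 3) = 1]

-1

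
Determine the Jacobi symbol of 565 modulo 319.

Reduce the numerator: 565 ≡ 246 (mod 319), so (565/319) = (246/319).
Factor out 2: 246 = 2·123. Since 319 ≡ 7 (mod 8), (2/319) = +1. Now have (123/319).
Both 123 ≡ 3 and 319 ≡ 3 (mod 4), so reciprocity gives (123/319) = -(319/123). Reduce: 319 ≡ 73 (mod 123). Now have -(73/123).
73 ≡ 1 (mod 4), so quadratic reciprocity gives (73/123) = (123/73). Reduce: 123 ≡ 50 (mod 73). Now have -(50/73).
Factor out 2: 50 = 2·25. Since 73 ≡ 1 (mod 8), (2/73) = +1. Now have -(25/73).
25 ≡ 1 (mod 4), so quadratic reciprocity gives (25/73) = (73/25). Reduce: 73 ≡ 23 (mod 25). Now have -(23/25).
25 ≡ 1 (mod 4), so quadratic reciprocity gives (23/25) = (25/23). Reduce: 25 ≡ 2 (mod 23). Now have -(2/23).
Factor out 2: 2 = 2. Since 23 ≡ 7 (mod 8), (2/23) = +1. Now have -(1/23).
(1/23) = 1. Collecting the sign factors: -1.

-1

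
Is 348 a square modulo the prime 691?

Factor out 2: 348 = 2^2·87. Since 691 ≡ 3 (mod 8), (2/691) = -1, and (2/691)^2 = +1. Now have (87/691).
Both 87 ≡ 3 and 691 ≡ 3 (mod 4), so reciprocity gives (87/691) = -(691/87). Reduce: 691 ≡ 82 (mod 87). Now have -(82/87).
Factor out 2: 82 = 2·41. Since 87 ≡ 7 (mod 8), (2/87) = +1. Now have -(41/87).
41 ≡ 1 (mod 4), so quadratic reciprocity gives (41/87) = (87/41). Reduce: 87 ≡ 5 (mod 41). Now have -(5/41).
5 ≡ 1 (mod 4), so quadratic reciprocity gives (5/41) = (41/5). Reduce: 41 ≡ 1 (mod 5). Now have -(1/5).
(1/5) = 1. Collecting the sign factors: -1.
The Legendre symbol is -1, so x^2 ≡ 348 (mod 691) has no solution.

no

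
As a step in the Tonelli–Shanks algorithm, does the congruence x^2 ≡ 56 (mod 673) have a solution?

(56/673)
  = (7/673)    [673 ≡ 1 mod 8 ⇒ (2/673)^3 = +1]
  = (673/7)    [QR: 673 ≡ 1 mod 4, sign kept]
  = (1/7)    [673 ≡ 1 mod 7]
  = 1    [(1/7) = 1]
(56/673) = 1, and 673 is prime, so 56 is a quadratic residue mod 673.

yes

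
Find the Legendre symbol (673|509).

-1

Reduce the numerator: 673 ≡ 164 (mod 509), so (673|509) = (164|509).
Factor out 2: 164 = 2^2·41. Since 509 ≡ 5 (mod 8), (2|509) = -1, and (2|509)^2 = +1. Now have (41|509).
41 ≡ 1 (mod 4), so quadratic reciprocity gives (41|509) = (509|41). Reduce: 509 ≡ 17 (mod 41). Now have (17|41).
17 ≡ 1 (mod 4), so quadratic reciprocity gives (17|41) = (41|17). Reduce: 41 ≡ 7 (mod 17). Now have (7|17).
17 ≡ 1 (mod 4), so quadratic reciprocity gives (7|17) = (17|7). Reduce: 17 ≡ 3 (mod 7). Now have (3|7).
Both 3 ≡ 3 and 7 ≡ 3 (mod 4), so reciprocity gives (3|7) = -(7|3). Reduce: 7 ≡ 1 (mod 3). Now have -(1|3).
(1|3) = 1. Collecting the sign factors: -1.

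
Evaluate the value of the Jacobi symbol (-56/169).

Pull out -1: (-56/169) = (-1/169)·(56/169). Since 169 ≡ 1 (mod 4), (-1/169) = +1. Now have (56/169).
Factor out 2: 56 = 2^3·7. Since 169 ≡ 1 (mod 8), (2/169) = +1, and (2/169)^3 = +1. Now have (7/169).
169 ≡ 1 (mod 4), so quadratic reciprocity gives (7/169) = (169/7). Reduce: 169 ≡ 1 (mod 7). Now have (1/7).
(1/7) = 1. Collecting the sign factors: 1.

1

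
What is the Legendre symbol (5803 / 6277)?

(5803 / 6277)
  = (6277 / 5803)    [QR: 6277 ≡ 1 mod 4, sign kept]
  = (474 / 5803)    [6277 ≡ 474 mod 5803]
  = -(237 / 5803)    [5803 ≡ 3 mod 8 ⇒ (2 / 5803) = -1]
  = -(5803 / 237)    [QR: 237 ≡ 1 mod 4, sign kept]
  = -(115 / 237)    [5803 ≡ 115 mod 237]
  = -(237 / 115)    [QR: 237 ≡ 1 mod 4, sign kept]
  = -(7 / 115)    [237 ≡ 7 mod 115]
  = (115 / 7)    [QR: both ≡ 3 mod 4, sign flips]
  = (3 / 7)    [115 ≡ 3 mod 7]
  = -(7 / 3)    [QR: both ≡ 3 mod 4, sign flips]
  = -(1 / 3)    [7 ≡ 1 mod 3]
  = -1    [(1 / 3) = 1]

-1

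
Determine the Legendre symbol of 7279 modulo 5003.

(7279 / 5003)
  = (2276 / 5003)    [7279 ≡ 2276 mod 5003]
  = (569 / 5003)    [5003 ≡ 3 mod 8 ⇒ (2 / 5003)^2 = +1]
  = (5003 / 569)    [QR: 569 ≡ 1 mod 4, sign kept]
  = (451 / 569)    [5003 ≡ 451 mod 569]
  = (569 / 451)    [QR: 569 ≡ 1 mod 4, sign kept]
  = (118 / 451)    [569 ≡ 118 mod 451]
  = -(59 / 451)    [451 ≡ 3 mod 8 ⇒ (2 / 451) = -1]
  = (451 / 59)    [QR: both ≡ 3 mod 4, sign flips]
  = (38 / 59)    [451 ≡ 38 mod 59]
  = -(19 / 59)    [59 ≡ 3 mod 8 ⇒ (2 / 59) = -1]
  = (59 / 19)    [QR: both ≡ 3 mod 4, sign flips]
  = (2 / 19)    [59 ≡ 2 mod 19]
  = -(1 / 19)    [19 ≡ 3 mod 8 ⇒ (2 / 19) = -1]
  = -1    [(1 / 19) = 1]

-1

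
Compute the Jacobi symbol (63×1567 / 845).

By multiplicativity, (63·1567 / 845) = (63 / 845)·(1567 / 845).
First factor (63 / 845):
845 ≡ 1 (mod 4), so quadratic reciprocity gives (63 / 845) = (845 / 63). Reduce: 845 ≡ 26 (mod 63). Now have (26 / 63).
Factor out 2: 26 = 2·13. Since 63 ≡ 7 (mod 8), (2 / 63) = +1. Now have (13 / 63).
13 ≡ 1 (mod 4), so quadratic reciprocity gives (13 / 63) = (63 / 13). Reduce: 63 ≡ 11 (mod 13). Now have (11 / 13).
13 ≡ 1 (mod 4), so quadratic reciprocity gives (11 / 13) = (13 / 11). Reduce: 13 ≡ 2 (mod 11). Now have (2 / 11).
Factor out 2: 2 = 2. Since 11 ≡ 3 (mod 8), (2 / 11) = -1. Now have -(1 / 11).
(1 / 11) = 1. Collecting the sign factors: -1.
Second factor (1567 / 845):
Reduce the numerator: 1567 ≡ 722 (mod 845), so (1567 / 845) = (722 / 845).
Factor out 2: 722 = 2·361. Since 845 ≡ 5 (mod 8), (2 / 845) = -1. Now have -(361 / 845).
361 ≡ 1 (mod 4), so quadratic reciprocity gives (361 / 845) = (845 / 361). Reduce: 845 ≡ 123 (mod 361). Now have -(123 / 361).
361 ≡ 1 (mod 4), so quadratic reciprocity gives (123 / 361) = (361 / 123). Reduce: 361 ≡ 115 (mod 123). Now have -(115 / 123).
Both 115 ≡ 3 and 123 ≡ 3 (mod 4), so reciprocity gives (115 / 123) = -(123 / 115). Reduce: 123 ≡ 8 (mod 115). Now have (8 / 115).
Factor out 2: 8 = 2^3. Since 115 ≡ 3 (mod 8), (2 / 115) = -1, and (2 / 115)^3 = -1. Now have -(1 / 115).
(1 / 115) = 1. Collecting the sign factors: -1.
Product: (-1)·(-1) = 1.

1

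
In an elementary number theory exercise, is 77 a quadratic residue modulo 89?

no

77 ≡ 1 (mod 4), so quadratic reciprocity gives (77/89) = (89/77). Reduce: 89 ≡ 12 (mod 77). Now have (12/77).
Factor out 2: 12 = 2^2·3. Since 77 ≡ 5 (mod 8), (2/77) = -1, and (2/77)^2 = +1. Now have (3/77).
77 ≡ 1 (mod 4), so quadratic reciprocity gives (3/77) = (77/3). Reduce: 77 ≡ 2 (mod 3). Now have (2/3).
Factor out 2: 2 = 2. Since 3 ≡ 3 (mod 8), (2/3) = -1. Now have -(1/3).
(1/3) = 1. Collecting the sign factors: -1.
(77/89) = -1, and 89 is prime, so 77 is not a quadratic residue mod 89.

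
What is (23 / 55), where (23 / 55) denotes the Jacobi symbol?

(23 / 55)
  = -(55 / 23)    [QR: both ≡ 3 mod 4, sign flips]
  = -(9 / 23)    [55 ≡ 9 mod 23]
  = -(23 / 9)    [QR: 9 ≡ 1 mod 4, sign kept]
  = -(5 / 9)    [23 ≡ 5 mod 9]
  = -(9 / 5)    [QR: 5 ≡ 1 mod 4, sign kept]
  = -(4 / 5)    [9 ≡ 4 mod 5]
  = -(1 / 5)    [5 ≡ 5 mod 8 ⇒ (2 / 5)^2 = +1]
  = -1    [(1 / 5) = 1]

-1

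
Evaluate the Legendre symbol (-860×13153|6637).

-1

By multiplicativity, (-860·13153|6637) = (-860|6637)·(13153|6637).
First factor (-860|6637):
Reduce the numerator: -860 ≡ 5777 (mod 6637), so (-860|6637) = (5777|6637).
5777 ≡ 1 (mod 4), so quadratic reciprocity gives (5777|6637) = (6637|5777). Reduce: 6637 ≡ 860 (mod 5777). Now have (860|5777).
Factor out 2: 860 = 2^2·215. Since 5777 ≡ 1 (mod 8), (2|5777) = +1, and (2|5777)^2 = +1. Now have (215|5777).
5777 ≡ 1 (mod 4), so quadratic reciprocity gives (215|5777) = (5777|215). Reduce: 5777 ≡ 187 (mod 215). Now have (187|215).
Both 187 ≡ 3 and 215 ≡ 3 (mod 4), so reciprocity gives (187|215) = -(215|187). Reduce: 215 ≡ 28 (mod 187). Now have -(28|187).
Factor out 2: 28 = 2^2·7. Since 187 ≡ 3 (mod 8), (2|187) = -1, and (2|187)^2 = +1. Now have -(7|187).
Both 7 ≡ 3 and 187 ≡ 3 (mod 4), so reciprocity gives (7|187) = -(187|7). Reduce: 187 ≡ 5 (mod 7). Now have (5|7).
5 ≡ 1 (mod 4), so quadratic reciprocity gives (5|7) = (7|5). Reduce: 7 ≡ 2 (mod 5). Now have (2|5).
Factor out 2: 2 = 2. Since 5 ≡ 5 (mod 8), (2|5) = -1. Now have -(1|5).
(1|5) = 1. Collecting the sign factors: -1.
Second factor (13153|6637):
Reduce the numerator: 13153 ≡ 6516 (mod 6637), so (13153|6637) = (6516|6637).
Factor out 2: 6516 = 2^2·1629. Since 6637 ≡ 5 (mod 8), (2|6637) = -1, and (2|6637)^2 = +1. Now have (1629|6637).
1629 ≡ 1 (mod 4), so quadratic reciprocity gives (1629|6637) = (6637|1629). Reduce: 6637 ≡ 121 (mod 1629). Now have (121|1629).
121 ≡ 1 (mod 4), so quadratic reciprocity gives (121|1629) = (1629|121). Reduce: 1629 ≡ 56 (mod 121). Now have (56|121).
Factor out 2: 56 = 2^3·7. Since 121 ≡ 1 (mod 8), (2|121) = +1, and (2|121)^3 = +1. Now have (7|121).
121 ≡ 1 (mod 4), so quadratic reciprocity gives (7|121) = (121|7). Reduce: 121 ≡ 2 (mod 7). Now have (2|7).
Factor out 2: 2 = 2. Since 7 ≡ 7 (mod 8), (2|7) = +1. Now have (1|7).
(1|7) = 1. Collecting the sign factors: 1.
Product: (-1)·(1) = -1.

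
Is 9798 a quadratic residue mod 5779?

(9798/5779)
  = (4019/5779)    [9798 ≡ 4019 mod 5779]
  = -(5779/4019)    [QR: both ≡ 3 mod 4, sign flips]
  = -(1760/4019)    [5779 ≡ 1760 mod 4019]
  = (55/4019)    [4019 ≡ 3 mod 8 ⇒ (2/4019)^5 = -1]
  = -(4019/55)    [QR: both ≡ 3 mod 4, sign flips]
  = -(4/55)    [4019 ≡ 4 mod 55]
  = -(1/55)    [55 ≡ 7 mod 8 ⇒ (2/55)^2 = +1]
  = -1    [(1/55) = 1]
(9798/5779) = -1, and 5779 is prime, so 9798 is not a quadratic residue mod 5779.

no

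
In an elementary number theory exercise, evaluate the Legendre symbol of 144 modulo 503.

Factor out 2: 144 = 2^4·9. Since 503 ≡ 7 (mod 8), (2 / 503) = +1, and (2 / 503)^4 = +1. Now have (9 / 503).
9 ≡ 1 (mod 4), so quadratic reciprocity gives (9 / 503) = (503 / 9). Reduce: 503 ≡ 8 (mod 9). Now have (8 / 9).
Factor out 2: 8 = 2^3. Since 9 ≡ 1 (mod 8), (2 / 9) = +1, and (2 / 9)^3 = +1. Now have (1 / 9).
(1 / 9) = 1. Collecting the sign factors: 1.

1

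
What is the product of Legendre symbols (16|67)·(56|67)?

By multiplicativity, (16·56|67) = (16|67)·(56|67).
First factor (16|67):
Factor out 2: 16 = 2^4. Since 67 ≡ 3 (mod 8), (2|67) = -1, and (2|67)^4 = +1. Now have (1|67).
(1|67) = 1. Collecting the sign factors: 1.
Second factor (56|67):
Factor out 2: 56 = 2^3·7. Since 67 ≡ 3 (mod 8), (2|67) = -1, and (2|67)^3 = -1. Now have -(7|67).
Both 7 ≡ 3 and 67 ≡ 3 (mod 4), so reciprocity gives (7|67) = -(67|7). Reduce: 67 ≡ 4 (mod 7). Now have (4|7).
Factor out 2: 4 = 2^2. Since 7 ≡ 7 (mod 8), (2|7) = +1, and (2|7)^2 = +1. Now have (1|7).
(1|7) = 1. Collecting the sign factors: 1.
Product: (1)·(1) = 1.

1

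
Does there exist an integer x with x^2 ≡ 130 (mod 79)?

Reduce the numerator: 130 ≡ 51 (mod 79), so (130/79) = (51/79).
Both 51 ≡ 3 and 79 ≡ 3 (mod 4), so reciprocity gives (51/79) = -(79/51). Reduce: 79 ≡ 28 (mod 51). Now have -(28/51).
Factor out 2: 28 = 2^2·7. Since 51 ≡ 3 (mod 8), (2/51) = -1, and (2/51)^2 = +1. Now have -(7/51).
Both 7 ≡ 3 and 51 ≡ 3 (mod 4), so reciprocity gives (7/51) = -(51/7). Reduce: 51 ≡ 2 (mod 7). Now have (2/7).
Factor out 2: 2 = 2. Since 7 ≡ 7 (mod 8), (2/7) = +1. Now have (1/7).
(1/7) = 1. Collecting the sign factors: 1.
The Legendre symbol is 1, so x^2 ≡ 130 (mod 79) has solution.

yes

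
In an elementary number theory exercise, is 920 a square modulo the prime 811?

Reduce the numerator: 920 ≡ 109 (mod 811), so (920/811) = (109/811).
109 ≡ 1 (mod 4), so quadratic reciprocity gives (109/811) = (811/109). Reduce: 811 ≡ 48 (mod 109). Now have (48/109).
Factor out 2: 48 = 2^4·3. Since 109 ≡ 5 (mod 8), (2/109) = -1, and (2/109)^4 = +1. Now have (3/109).
109 ≡ 1 (mod 4), so quadratic reciprocity gives (3/109) = (109/3). Reduce: 109 ≡ 1 (mod 3). Now have (1/3).
(1/3) = 1. Collecting the sign factors: 1.
The Legendre symbol is 1, so x^2 ≡ 920 (mod 811) has solution.

yes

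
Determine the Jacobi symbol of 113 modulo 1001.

113 ≡ 1 (mod 4), so quadratic reciprocity gives (113/1001) = (1001/113). Reduce: 1001 ≡ 97 (mod 113). Now have (97/113).
97 ≡ 1 (mod 4), so quadratic reciprocity gives (97/113) = (113/97). Reduce: 113 ≡ 16 (mod 97). Now have (16/97).
Factor out 2: 16 = 2^4. Since 97 ≡ 1 (mod 8), (2/97) = +1, and (2/97)^4 = +1. Now have (1/97).
(1/97) = 1. Collecting the sign factors: 1.

1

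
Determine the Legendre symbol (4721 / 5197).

1

(4721 / 5197)
  = (5197 / 4721)    [QR: 4721 ≡ 1 mod 4, sign kept]
  = (476 / 4721)    [5197 ≡ 476 mod 4721]
  = (119 / 4721)    [4721 ≡ 1 mod 8 ⇒ (2 / 4721)^2 = +1]
  = (4721 / 119)    [QR: 4721 ≡ 1 mod 4, sign kept]
  = (80 / 119)    [4721 ≡ 80 mod 119]
  = (5 / 119)    [119 ≡ 7 mod 8 ⇒ (2 / 119)^4 = +1]
  = (119 / 5)    [QR: 5 ≡ 1 mod 4, sign kept]
  = (4 / 5)    [119 ≡ 4 mod 5]
  = (1 / 5)    [5 ≡ 5 mod 8 ⇒ (2 / 5)^2 = +1]
  = 1    [(1 / 5) = 1]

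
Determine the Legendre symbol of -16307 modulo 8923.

(-16307/8923)
  = -(16307/8923)    [8923 ≡ 3 mod 4 ⇒ (-1/8923) = -1]
  = -(7384/8923)    [16307 ≡ 7384 mod 8923]
  = (923/8923)    [8923 ≡ 3 mod 8 ⇒ (2/8923)^3 = -1]
  = -(8923/923)    [QR: both ≡ 3 mod 4, sign flips]
  = -(616/923)    [8923 ≡ 616 mod 923]
  = (77/923)    [923 ≡ 3 mod 8 ⇒ (2/923)^3 = -1]
  = (923/77)    [QR: 77 ≡ 1 mod 4, sign kept]
  = (76/77)    [923 ≡ 76 mod 77]
  = (19/77)    [77 ≡ 5 mod 8 ⇒ (2/77)^2 = +1]
  = (77/19)    [QR: 77 ≡ 1 mod 4, sign kept]
  = (1/19)    [77 ≡ 1 mod 19]
  = 1    [(1/19) = 1]

1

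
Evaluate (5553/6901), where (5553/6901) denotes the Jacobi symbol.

(5553/6901)
  = (6901/5553)    [QR: 5553 ≡ 1 mod 4, sign kept]
  = (1348/5553)    [6901 ≡ 1348 mod 5553]
  = (337/5553)    [5553 ≡ 1 mod 8 ⇒ (2/5553)^2 = +1]
  = (5553/337)    [QR: 337 ≡ 1 mod 4, sign kept]
  = (161/337)    [5553 ≡ 161 mod 337]
  = (337/161)    [QR: 161 ≡ 1 mod 4, sign kept]
  = (15/161)    [337 ≡ 15 mod 161]
  = (161/15)    [QR: 161 ≡ 1 mod 4, sign kept]
  = (11/15)    [161 ≡ 11 mod 15]
  = -(15/11)    [QR: both ≡ 3 mod 4, sign flips]
  = -(4/11)    [15 ≡ 4 mod 11]
  = -(1/11)    [11 ≡ 3 mod 8 ⇒ (2/11)^2 = +1]
  = -1    [(1/11) = 1]

-1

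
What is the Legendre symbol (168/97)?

Reduce the numerator: 168 ≡ 71 (mod 97), so (168/97) = (71/97).
97 ≡ 1 (mod 4), so quadratic reciprocity gives (71/97) = (97/71). Reduce: 97 ≡ 26 (mod 71). Now have (26/71).
Factor out 2: 26 = 2·13. Since 71 ≡ 7 (mod 8), (2/71) = +1. Now have (13/71).
13 ≡ 1 (mod 4), so quadratic reciprocity gives (13/71) = (71/13). Reduce: 71 ≡ 6 (mod 13). Now have (6/13).
Factor out 2: 6 = 2·3. Since 13 ≡ 5 (mod 8), (2/13) = -1. Now have -(3/13).
13 ≡ 1 (mod 4), so quadratic reciprocity gives (3/13) = (13/3). Reduce: 13 ≡ 1 (mod 3). Now have -(1/3).
(1/3) = 1. Collecting the sign factors: -1.

-1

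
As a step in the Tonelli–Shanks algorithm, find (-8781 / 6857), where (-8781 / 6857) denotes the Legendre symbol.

Reduce the numerator: -8781 ≡ 4933 (mod 6857), so (-8781 / 6857) = (4933 / 6857).
4933 ≡ 1 (mod 4), so quadratic reciprocity gives (4933 / 6857) = (6857 / 4933). Reduce: 6857 ≡ 1924 (mod 4933). Now have (1924 / 4933).
Factor out 2: 1924 = 2^2·481. Since 4933 ≡ 5 (mod 8), (2 / 4933) = -1, and (2 / 4933)^2 = +1. Now have (481 / 4933).
481 ≡ 1 (mod 4), so quadratic reciprocity gives (481 / 4933) = (4933 / 481). Reduce: 4933 ≡ 123 (mod 481). Now have (123 / 481).
481 ≡ 1 (mod 4), so quadratic reciprocity gives (123 / 481) = (481 / 123). Reduce: 481 ≡ 112 (mod 123). Now have (112 / 123).
Factor out 2: 112 = 2^4·7. Since 123 ≡ 3 (mod 8), (2 / 123) = -1, and (2 / 123)^4 = +1. Now have (7 / 123).
Both 7 ≡ 3 and 123 ≡ 3 (mod 4), so reciprocity gives (7 / 123) = -(123 / 7). Reduce: 123 ≡ 4 (mod 7). Now have -(4 / 7).
Factor out 2: 4 = 2^2. Since 7 ≡ 7 (mod 8), (2 / 7) = +1, and (2 / 7)^2 = +1. Now have -(1 / 7).
(1 / 7) = 1. Collecting the sign factors: -1.

-1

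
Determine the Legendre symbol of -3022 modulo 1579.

-1

(-3022/1579)
  = (136/1579)    [-3022 ≡ 136 mod 1579]
  = -(17/1579)    [1579 ≡ 3 mod 8 ⇒ (2/1579)^3 = -1]
  = -(1579/17)    [QR: 17 ≡ 1 mod 4, sign kept]
  = -(15/17)    [1579 ≡ 15 mod 17]
  = -(17/15)    [QR: 17 ≡ 1 mod 4, sign kept]
  = -(2/15)    [17 ≡ 2 mod 15]
  = -(1/15)    [15 ≡ 7 mod 8 ⇒ (2/15) = +1]
  = -1    [(1/15) = 1]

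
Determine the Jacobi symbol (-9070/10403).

(-9070/10403)
  = -(9070/10403)    [10403 ≡ 3 mod 4 ⇒ (-1/10403) = -1]
  = (4535/10403)    [10403 ≡ 3 mod 8 ⇒ (2/10403) = -1]
  = -(10403/4535)    [QR: both ≡ 3 mod 4, sign flips]
  = -(1333/4535)    [10403 ≡ 1333 mod 4535]
  = -(4535/1333)    [QR: 1333 ≡ 1 mod 4, sign kept]
  = -(536/1333)    [4535 ≡ 536 mod 1333]
  = (67/1333)    [1333 ≡ 5 mod 8 ⇒ (2/1333)^3 = -1]
  = (1333/67)    [QR: 1333 ≡ 1 mod 4, sign kept]
  = (60/67)    [1333 ≡ 60 mod 67]
  = (15/67)    [67 ≡ 3 mod 8 ⇒ (2/67)^2 = +1]
  = -(67/15)    [QR: both ≡ 3 mod 4, sign flips]
  = -(7/15)    [67 ≡ 7 mod 15]
  = (15/7)    [QR: both ≡ 3 mod 4, sign flips]
  = (1/7)    [15 ≡ 1 mod 7]
  = 1    [(1/7) = 1]

1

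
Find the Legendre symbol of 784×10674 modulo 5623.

By multiplicativity, (784·10674/5623) = (784/5623)·(10674/5623).
First factor (784/5623):
Factor out 2: 784 = 2^4·49. Since 5623 ≡ 7 (mod 8), (2/5623) = +1, and (2/5623)^4 = +1. Now have (49/5623).
49 ≡ 1 (mod 4), so quadratic reciprocity gives (49/5623) = (5623/49). Reduce: 5623 ≡ 37 (mod 49). Now have (37/49).
37 ≡ 1 (mod 4), so quadratic reciprocity gives (37/49) = (49/37). Reduce: 49 ≡ 12 (mod 37). Now have (12/37).
Factor out 2: 12 = 2^2·3. Since 37 ≡ 5 (mod 8), (2/37) = -1, and (2/37)^2 = +1. Now have (3/37).
37 ≡ 1 (mod 4), so quadratic reciprocity gives (3/37) = (37/3). Reduce: 37 ≡ 1 (mod 3). Now have (1/3).
(1/3) = 1. Collecting the sign factors: 1.
Second factor (10674/5623):
Reduce the numerator: 10674 ≡ 5051 (mod 5623), so (10674/5623) = (5051/5623).
Both 5051 ≡ 3 and 5623 ≡ 3 (mod 4), so reciprocity gives (5051/5623) = -(5623/5051). Reduce: 5623 ≡ 572 (mod 5051). Now have -(572/5051).
Factor out 2: 572 = 2^2·143. Since 5051 ≡ 3 (mod 8), (2/5051) = -1, and (2/5051)^2 = +1. Now have -(143/5051).
Both 143 ≡ 3 and 5051 ≡ 3 (mod 4), so reciprocity gives (143/5051) = -(5051/143). Reduce: 5051 ≡ 46 (mod 143). Now have (46/143).
Factor out 2: 46 = 2·23. Since 143 ≡ 7 (mod 8), (2/143) = +1. Now have (23/143).
Both 23 ≡ 3 and 143 ≡ 3 (mod 4), so reciprocity gives (23/143) = -(143/23). Reduce: 143 ≡ 5 (mod 23). Now have -(5/23).
5 ≡ 1 (mod 4), so quadratic reciprocity gives (5/23) = (23/5). Reduce: 23 ≡ 3 (mod 5). Now have -(3/5).
5 ≡ 1 (mod 4), so quadratic reciprocity gives (3/5) = (5/3). Reduce: 5 ≡ 2 (mod 3). Now have -(2/3).
Factor out 2: 2 = 2. Since 3 ≡ 3 (mod 8), (2/3) = -1. Now have (1/3).
(1/3) = 1. Collecting the sign factors: 1.
Product: (1)·(1) = 1.

1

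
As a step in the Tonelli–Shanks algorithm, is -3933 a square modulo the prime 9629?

yes

Pull out -1: (-3933/9629) = (-1/9629)·(3933/9629). Since 9629 ≡ 1 (mod 4), (-1/9629) = +1. Now have (3933/9629).
3933 ≡ 1 (mod 4), so quadratic reciprocity gives (3933/9629) = (9629/3933). Reduce: 9629 ≡ 1763 (mod 3933). Now have (1763/3933).
3933 ≡ 1 (mod 4), so quadratic reciprocity gives (1763/3933) = (3933/1763). Reduce: 3933 ≡ 407 (mod 1763). Now have (407/1763).
Both 407 ≡ 3 and 1763 ≡ 3 (mod 4), so reciprocity gives (407/1763) = -(1763/407). Reduce: 1763 ≡ 135 (mod 407). Now have -(135/407).
Both 135 ≡ 3 and 407 ≡ 3 (mod 4), so reciprocity gives (135/407) = -(407/135). Reduce: 407 ≡ 2 (mod 135). Now have (2/135).
Factor out 2: 2 = 2. Since 135 ≡ 7 (mod 8), (2/135) = +1. Now have (1/135).
(1/135) = 1. Collecting the sign factors: 1.
(-3933/9629) = 1, and 9629 is prime, so -3933 is a quadratic residue mod 9629.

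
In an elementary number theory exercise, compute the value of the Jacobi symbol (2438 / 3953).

1

Factor out 2: 2438 = 2·1219. Since 3953 ≡ 1 (mod 8), (2 / 3953) = +1. Now have (1219 / 3953).
3953 ≡ 1 (mod 4), so quadratic reciprocity gives (1219 / 3953) = (3953 / 1219). Reduce: 3953 ≡ 296 (mod 1219). Now have (296 / 1219).
Factor out 2: 296 = 2^3·37. Since 1219 ≡ 3 (mod 8), (2 / 1219) = -1, and (2 / 1219)^3 = -1. Now have -(37 / 1219).
37 ≡ 1 (mod 4), so quadratic reciprocity gives (37 / 1219) = (1219 / 37). Reduce: 1219 ≡ 35 (mod 37). Now have -(35 / 37).
37 ≡ 1 (mod 4), so quadratic reciprocity gives (35 / 37) = (37 / 35). Reduce: 37 ≡ 2 (mod 35). Now have -(2 / 35).
Factor out 2: 2 = 2. Since 35 ≡ 3 (mod 8), (2 / 35) = -1. Now have (1 / 35).
(1 / 35) = 1. Collecting the sign factors: 1.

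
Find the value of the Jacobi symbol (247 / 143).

(247 / 143)
  = (104 / 143)    [247 ≡ 104 mod 143]
  = (13 / 143)    [143 ≡ 7 mod 8 ⇒ (2 / 143)^3 = +1]
  = (143 / 13)    [QR: 13 ≡ 1 mod 4, sign kept]
  = (0 / 13)    [143 ≡ 0 mod 13]
  = 0    [numerator 0, gcd > 1]

0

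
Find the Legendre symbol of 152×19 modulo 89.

By multiplicativity, (152·19/89) = (152/89)·(19/89).
First factor (152/89):
Reduce the numerator: 152 ≡ 63 (mod 89), so (152/89) = (63/89).
89 ≡ 1 (mod 4), so quadratic reciprocity gives (63/89) = (89/63). Reduce: 89 ≡ 26 (mod 63). Now have (26/63).
Factor out 2: 26 = 2·13. Since 63 ≡ 7 (mod 8), (2/63) = +1. Now have (13/63).
13 ≡ 1 (mod 4), so quadratic reciprocity gives (13/63) = (63/13). Reduce: 63 ≡ 11 (mod 13). Now have (11/13).
13 ≡ 1 (mod 4), so quadratic reciprocity gives (11/13) = (13/11). Reduce: 13 ≡ 2 (mod 11). Now have (2/11).
Factor out 2: 2 = 2. Since 11 ≡ 3 (mod 8), (2/11) = -1. Now have -(1/11).
(1/11) = 1. Collecting the sign factors: -1.
Second factor (19/89):
89 ≡ 1 (mod 4), so quadratic reciprocity gives (19/89) = (89/19). Reduce: 89 ≡ 13 (mod 19). Now have (13/19).
13 ≡ 1 (mod 4), so quadratic reciprocity gives (13/19) = (19/13). Reduce: 19 ≡ 6 (mod 13). Now have (6/13).
Factor out 2: 6 = 2·3. Since 13 ≡ 5 (mod 8), (2/13) = -1. Now have -(3/13).
13 ≡ 1 (mod 4), so quadratic reciprocity gives (3/13) = (13/3). Reduce: 13 ≡ 1 (mod 3). Now have -(1/3).
(1/3) = 1. Collecting the sign factors: -1.
Product: (-1)·(-1) = 1.

1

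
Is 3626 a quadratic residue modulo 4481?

Factor out 2: 3626 = 2·1813. Since 4481 ≡ 1 (mod 8), (2/4481) = +1. Now have (1813/4481).
1813 ≡ 1 (mod 4), so quadratic reciprocity gives (1813/4481) = (4481/1813). Reduce: 4481 ≡ 855 (mod 1813). Now have (855/1813).
1813 ≡ 1 (mod 4), so quadratic reciprocity gives (855/1813) = (1813/855). Reduce: 1813 ≡ 103 (mod 855). Now have (103/855).
Both 103 ≡ 3 and 855 ≡ 3 (mod 4), so reciprocity gives (103/855) = -(855/103). Reduce: 855 ≡ 31 (mod 103). Now have -(31/103).
Both 31 ≡ 3 and 103 ≡ 3 (mod 4), so reciprocity gives (31/103) = -(103/31). Reduce: 103 ≡ 10 (mod 31). Now have (10/31).
Factor out 2: 10 = 2·5. Since 31 ≡ 7 (mod 8), (2/31) = +1. Now have (5/31).
5 ≡ 1 (mod 4), so quadratic reciprocity gives (5/31) = (31/5). Reduce: 31 ≡ 1 (mod 5). Now have (1/5).
(1/5) = 1. Collecting the sign factors: 1.
The Legendre symbol is 1, so x^2 ≡ 3626 (mod 4481) has solution.

yes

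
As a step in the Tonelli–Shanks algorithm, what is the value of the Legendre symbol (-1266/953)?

(-1266/953)
  = (640/953)    [-1266 ≡ 640 mod 953]
  = (5/953)    [953 ≡ 1 mod 8 ⇒ (2/953)^7 = +1]
  = (953/5)    [QR: 5 ≡ 1 mod 4, sign kept]
  = (3/5)    [953 ≡ 3 mod 5]
  = (5/3)    [QR: 5 ≡ 1 mod 4, sign kept]
  = (2/3)    [5 ≡ 2 mod 3]
  = -(1/3)    [3 ≡ 3 mod 8 ⇒ (2/3) = -1]
  = -1    [(1/3) = 1]

-1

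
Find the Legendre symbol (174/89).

(174/89)
  = (85/89)    [174 ≡ 85 mod 89]
  = (89/85)    [QR: 85 ≡ 1 mod 4, sign kept]
  = (4/85)    [89 ≡ 4 mod 85]
  = (1/85)    [85 ≡ 5 mod 8 ⇒ (2/85)^2 = +1]
  = 1    [(1/85) = 1]

1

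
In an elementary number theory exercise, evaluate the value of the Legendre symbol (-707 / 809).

(-707 / 809)
  = (102 / 809)    [-707 ≡ 102 mod 809]
  = (51 / 809)    [809 ≡ 1 mod 8 ⇒ (2 / 809) = +1]
  = (809 / 51)    [QR: 809 ≡ 1 mod 4, sign kept]
  = (44 / 51)    [809 ≡ 44 mod 51]
  = (11 / 51)    [51 ≡ 3 mod 8 ⇒ (2 / 51)^2 = +1]
  = -(51 / 11)    [QR: both ≡ 3 mod 4, sign flips]
  = -(7 / 11)    [51 ≡ 7 mod 11]
  = (11 / 7)    [QR: both ≡ 3 mod 4, sign flips]
  = (4 / 7)    [11 ≡ 4 mod 7]
  = (1 / 7)    [7 ≡ 7 mod 8 ⇒ (2 / 7)^2 = +1]
  = 1    [(1 / 7) = 1]

1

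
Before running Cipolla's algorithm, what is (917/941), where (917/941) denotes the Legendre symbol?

(917/941)
  = (941/917)    [QR: 917 ≡ 1 mod 4, sign kept]
  = (24/917)    [941 ≡ 24 mod 917]
  = -(3/917)    [917 ≡ 5 mod 8 ⇒ (2/917)^3 = -1]
  = -(917/3)    [QR: 917 ≡ 1 mod 4, sign kept]
  = -(2/3)    [917 ≡ 2 mod 3]
  = (1/3)    [3 ≡ 3 mod 8 ⇒ (2/3) = -1]
  = 1    [(1/3) = 1]

1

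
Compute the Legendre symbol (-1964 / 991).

(-1964 / 991)
  = -(1964 / 991)    [991 ≡ 3 mod 4 ⇒ (-1 / 991) = -1]
  = -(973 / 991)    [1964 ≡ 973 mod 991]
  = -(991 / 973)    [QR: 973 ≡ 1 mod 4, sign kept]
  = -(18 / 973)    [991 ≡ 18 mod 973]
  = (9 / 973)    [973 ≡ 5 mod 8 ⇒ (2 / 973) = -1]
  = (973 / 9)    [QR: 9 ≡ 1 mod 4, sign kept]
  = (1 / 9)    [973 ≡ 1 mod 9]
  = 1    [(1 / 9) = 1]

1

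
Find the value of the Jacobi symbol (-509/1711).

Reduce the numerator: -509 ≡ 1202 (mod 1711), so (-509/1711) = (1202/1711).
Factor out 2: 1202 = 2·601. Since 1711 ≡ 7 (mod 8), (2/1711) = +1. Now have (601/1711).
601 ≡ 1 (mod 4), so quadratic reciprocity gives (601/1711) = (1711/601). Reduce: 1711 ≡ 509 (mod 601). Now have (509/601).
509 ≡ 1 (mod 4), so quadratic reciprocity gives (509/601) = (601/509). Reduce: 601 ≡ 92 (mod 509). Now have (92/509).
Factor out 2: 92 = 2^2·23. Since 509 ≡ 5 (mod 8), (2/509) = -1, and (2/509)^2 = +1. Now have (23/509).
509 ≡ 1 (mod 4), so quadratic reciprocity gives (23/509) = (509/23). Reduce: 509 ≡ 3 (mod 23). Now have (3/23).
Both 3 ≡ 3 and 23 ≡ 3 (mod 4), so reciprocity gives (3/23) = -(23/3). Reduce: 23 ≡ 2 (mod 3). Now have -(2/3).
Factor out 2: 2 = 2. Since 3 ≡ 3 (mod 8), (2/3) = -1. Now have (1/3).
(1/3) = 1. Collecting the sign factors: 1.

1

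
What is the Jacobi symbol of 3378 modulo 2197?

-1

Reduce the numerator: 3378 ≡ 1181 (mod 2197), so (3378/2197) = (1181/2197).
1181 ≡ 1 (mod 4), so quadratic reciprocity gives (1181/2197) = (2197/1181). Reduce: 2197 ≡ 1016 (mod 1181). Now have (1016/1181).
Factor out 2: 1016 = 2^3·127. Since 1181 ≡ 5 (mod 8), (2/1181) = -1, and (2/1181)^3 = -1. Now have -(127/1181).
1181 ≡ 1 (mod 4), so quadratic reciprocity gives (127/1181) = (1181/127). Reduce: 1181 ≡ 38 (mod 127). Now have -(38/127).
Factor out 2: 38 = 2·19. Since 127 ≡ 7 (mod 8), (2/127) = +1. Now have -(19/127).
Both 19 ≡ 3 and 127 ≡ 3 (mod 4), so reciprocity gives (19/127) = -(127/19). Reduce: 127 ≡ 13 (mod 19). Now have (13/19).
13 ≡ 1 (mod 4), so quadratic reciprocity gives (13/19) = (19/13). Reduce: 19 ≡ 6 (mod 13). Now have (6/13).
Factor out 2: 6 = 2·3. Since 13 ≡ 5 (mod 8), (2/13) = -1. Now have -(3/13).
13 ≡ 1 (mod 4), so quadratic reciprocity gives (3/13) = (13/3). Reduce: 13 ≡ 1 (mod 3). Now have -(1/3).
(1/3) = 1. Collecting the sign factors: -1.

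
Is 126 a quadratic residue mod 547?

yes

Factor out 2: 126 = 2·63. Since 547 ≡ 3 (mod 8), (2|547) = -1. Now have -(63|547).
Both 63 ≡ 3 and 547 ≡ 3 (mod 4), so reciprocity gives (63|547) = -(547|63). Reduce: 547 ≡ 43 (mod 63). Now have (43|63).
Both 43 ≡ 3 and 63 ≡ 3 (mod 4), so reciprocity gives (43|63) = -(63|43). Reduce: 63 ≡ 20 (mod 43). Now have -(20|43).
Factor out 2: 20 = 2^2·5. Since 43 ≡ 3 (mod 8), (2|43) = -1, and (2|43)^2 = +1. Now have -(5|43).
5 ≡ 1 (mod 4), so quadratic reciprocity gives (5|43) = (43|5). Reduce: 43 ≡ 3 (mod 5). Now have -(3|5).
5 ≡ 1 (mod 4), so quadratic reciprocity gives (3|5) = (5|3). Reduce: 5 ≡ 2 (mod 3). Now have -(2|3).
Factor out 2: 2 = 2. Since 3 ≡ 3 (mod 8), (2|3) = -1. Now have (1|3).
(1|3) = 1. Collecting the sign factors: 1.
(126|547) = 1, and 547 is prime, so 126 is a quadratic residue mod 547.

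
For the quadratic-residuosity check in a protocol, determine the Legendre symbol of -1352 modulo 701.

Pull out -1: (-1352 / 701) = (-1 / 701)·(1352 / 701). Since 701 ≡ 1 (mod 4), (-1 / 701) = +1. Now have (1352 / 701).
Reduce the numerator: 1352 ≡ 651 (mod 701), so (1352 / 701) = (651 / 701).
701 ≡ 1 (mod 4), so quadratic reciprocity gives (651 / 701) = (701 / 651). Reduce: 701 ≡ 50 (mod 651). Now have (50 / 651).
Factor out 2: 50 = 2·25. Since 651 ≡ 3 (mod 8), (2 / 651) = -1. Now have -(25 / 651).
25 ≡ 1 (mod 4), so quadratic reciprocity gives (25 / 651) = (651 / 25). Reduce: 651 ≡ 1 (mod 25). Now have -(1 / 25).
(1 / 25) = 1. Collecting the sign factors: -1.

-1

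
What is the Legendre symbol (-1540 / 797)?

1

(-1540 / 797)
  = (54 / 797)    [-1540 ≡ 54 mod 797]
  = -(27 / 797)    [797 ≡ 5 mod 8 ⇒ (2 / 797) = -1]
  = -(797 / 27)    [QR: 797 ≡ 1 mod 4, sign kept]
  = -(14 / 27)    [797 ≡ 14 mod 27]
  = (7 / 27)    [27 ≡ 3 mod 8 ⇒ (2 / 27) = -1]
  = -(27 / 7)    [QR: both ≡ 3 mod 4, sign flips]
  = -(6 / 7)    [27 ≡ 6 mod 7]
  = -(3 / 7)    [7 ≡ 7 mod 8 ⇒ (2 / 7) = +1]
  = (7 / 3)    [QR: both ≡ 3 mod 4, sign flips]
  = (1 / 3)    [7 ≡ 1 mod 3]
  = 1    [(1 / 3) = 1]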